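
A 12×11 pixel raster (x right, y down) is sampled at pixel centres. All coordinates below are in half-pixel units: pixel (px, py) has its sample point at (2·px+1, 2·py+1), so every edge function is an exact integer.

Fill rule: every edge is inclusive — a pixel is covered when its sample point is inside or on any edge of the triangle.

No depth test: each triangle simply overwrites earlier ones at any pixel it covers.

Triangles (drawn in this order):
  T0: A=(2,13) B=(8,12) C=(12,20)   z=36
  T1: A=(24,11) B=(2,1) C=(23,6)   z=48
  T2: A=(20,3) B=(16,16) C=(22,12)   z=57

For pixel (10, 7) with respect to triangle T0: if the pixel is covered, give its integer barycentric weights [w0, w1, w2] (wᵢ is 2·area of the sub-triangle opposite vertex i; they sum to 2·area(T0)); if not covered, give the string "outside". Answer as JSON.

T0:
  2·area = 52
  edge (2, 13)→(8, 12): d=(6,-1) inclusive
  edge (8, 12)→(12, 20): d=(4,8) inclusive
  edge (12, 20)→(2, 13): d=(-10,-7) inclusive
    (1,6)@(3, 13): e=[1,44,7] → X
    (2,6)@(5, 13): e=[3,28,21] → X
    (3,6)@(7, 13): e=[5,12,35] → X
    (4,6)@(9, 13): e=[7,-4,49] → .
    (1,7)@(3, 15): e=[13,52,-13] → .
    (2,7)@(5, 15): e=[15,36,1] → X
    (4,7)@(9, 15): e=[19,4,29] → X
    (5,7)@(11, 15): e=[21,-12,43] → .
    (2,8)@(5, 17): e=[27,44,-19] → .
    (3,8)@(7, 17): e=[29,28,-5] → .
    (4,8)@(9, 17): e=[31,12,9] → X
    (5,8)@(11, 17): e=[33,-4,23] → .
  covered (8 px):
    . . . . . . . . . . . .
    . . . . . . . . . . . .
    . . . . . . . . . . . .
    . . . . . . . . . . . .
    . . . . . . . . . . . .
    . . . . . . . . . . . .
    . X X X . . . . . . . .
    . . X X X . . . . . . .
    . . . . X . . . . . . .
    . . . . . X . . . . . .
    . . . . . . . . . . . .
T1:
  2·area = 100
  edge (24, 11)→(2, 1): d=(-22,-10) inclusive
  edge (2, 1)→(23, 6): d=(21,5) inclusive
  edge (23, 6)→(24, 11): d=(1,5) inclusive
    (3,1)@(7, 3): e=[6,17,77] → X
    (4,1)@(9, 3): e=[26,7,67] → X
    (5,1)@(11, 3): e=[46,-3,57] → .
    (3,2)@(7, 5): e=[-38,59,79] → .
    (4,2)@(9, 5): e=[-18,49,69] → .
    (5,2)@(11, 5): e=[2,39,59] → X
    (6,2)@(13, 5): e=[22,29,49] → X
    (7,2)@(15, 5): e=[42,19,39] → X
    (8,2)@(17, 5): e=[62,9,29] → X
    (9,2)@(19, 5): e=[82,-1,19] → .
    (5,3)@(11, 7): e=[-42,81,61] → .
    (6,3)@(13, 7): e=[-22,71,51] → .
  covered (12 px):
    . . . . . . . . . . . .
    . . . X X . . . . . . .
    . . . . . X X X X . . .
    . . . . . . . . X X X X
    . . . . . . . . . . X X
    . . . . . . . . . . . .
    . . . . . . . . . . . .
    . . . . . . . . . . . .
    . . . . . . . . . . . .
    . . . . . . . . . . . .
    . . . . . . . . . . . .
T2:
  2·area = 62  (B↔C swapped to make it positive)
  edge (20, 3)→(22, 12): d=(2,9) inclusive
  edge (22, 12)→(16, 16): d=(-6,4) inclusive
  edge (16, 16)→(20, 3): d=(4,-13) inclusive
    (9,3)@(19, 7): e=[17,42,3] → X
    (10,3)@(21, 7): e=[-1,34,29] → .
    (9,4)@(19, 9): e=[21,30,11] → X
    (10,4)@(21, 9): e=[3,22,37] → X
    (11,4)@(23, 9): e=[-15,14,63] → .
    (9,5)@(19, 11): e=[25,18,19] → X
    (11,5)@(23, 11): e=[-11,2,71] → .
    (8,6)@(17, 13): e=[47,14,1] → X
    (10,6)@(21, 13): e=[11,-2,53] → .
    (8,7)@(17, 15): e=[51,2,9] → X
    (9,7)@(19, 15): e=[33,-6,35] → .
    (8,8)@(17, 17): e=[55,-10,17] → .
  covered (8 px):
    . . . . . . . . . . . .
    . . . . . . . . . . . .
    . . . . . . . . . . . .
    . . . . . . . . . X . .
    . . . . . . . . . X X .
    . . . . . . . . . X X .
    . . . . . . . . X X . .
    . . . . . . . . X . . .
    . . . . . . . . . . . .
    . . . . . . . . . . . .
    . . . . . . . . . . . .

Result: "outside"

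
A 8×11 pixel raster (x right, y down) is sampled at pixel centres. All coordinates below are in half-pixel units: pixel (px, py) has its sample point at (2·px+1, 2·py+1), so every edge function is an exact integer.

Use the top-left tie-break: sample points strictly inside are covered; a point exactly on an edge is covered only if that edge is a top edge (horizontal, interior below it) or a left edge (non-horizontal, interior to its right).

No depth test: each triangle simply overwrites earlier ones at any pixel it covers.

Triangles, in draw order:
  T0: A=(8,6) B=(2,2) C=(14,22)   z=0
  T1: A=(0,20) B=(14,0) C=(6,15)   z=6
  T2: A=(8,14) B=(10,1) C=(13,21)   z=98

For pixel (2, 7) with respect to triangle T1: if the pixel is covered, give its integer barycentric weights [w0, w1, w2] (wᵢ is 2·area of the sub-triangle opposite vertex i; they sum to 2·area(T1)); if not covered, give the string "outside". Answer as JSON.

T0:
  2·area = 72  (B↔C swapped to make it positive)
  edge (8, 6)→(14, 22): d=(6,16) right/bottom  bias=-1
  edge (14, 22)→(2, 2): d=(-12,-20) top-left  bias=+0
  edge (2, 2)→(8, 6): d=(6,4) right/bottom  bias=-1
    (1,1)@(3, 3): e=[62,8,2] → #
    (2,1)@(5, 3): e=[30,48,-6] → ·
    (1,2)@(3, 5): e=[74,-16,14] → ·
    (2,2)@(5, 5): e=[42,24,6] → #
    (3,2)@(7, 5): e=[10,64,-2] → ·
    (2,3)@(5, 7): e=[54,0,18] → #  [on edge]
    (3,3)@(7, 7): e=[22,40,10] → #
    (4,3)@(9, 7): e=[-10,80,2] → ·
    (2,4)@(5, 9): e=[66,-24,30] → ·
    (3,4)@(7, 9): e=[34,16,22] → #
    (4,4)@(9, 9): e=[2,56,14] → #
    (5,4)@(11, 9): e=[-30,96,6] → ·
    (5,8)@(11, 17): e=[18,0,54] → #  [on edge]
  covered (10 px):
    · · · · · · · ·
    · # · · · · · ·
    · · # · · · · ·
    · · # # · · · ·
    · · · # # · · ·
    · · · · # · · ·
    · · · · # · · ·
    · · · · · # · ·
    · · · · · # · ·
    · · · · · · · ·
    · · · · · · · ·
T1:
  2·area = 50
  edge (0, 20)→(14, 0): d=(14,-20) top-left  bias=+0
  edge (14, 0)→(6, 15): d=(-8,15) right/bottom  bias=-1
  edge (6, 15)→(0, 20): d=(-6,5) right/bottom  bias=-1
    (5,2)@(11, 5): e=[10,5,35] → #
    (6,2)@(13, 5): e=[50,-25,25] → ·
    (5,3)@(11, 7): e=[38,-11,23] → ·
    (4,4)@(9, 9): e=[26,3,21] → #
    (5,4)@(11, 9): e=[66,-27,11] → ·
    (3,5)@(7, 11): e=[14,17,19] → #
    (4,5)@(9, 11): e=[54,-13,9] → ·
    (2,6)@(5, 13): e=[2,31,17] → #
    (4,6)@(9, 13): e=[82,-29,-3] → ·
    (2,7)@(5, 15): e=[30,15,5] → #
    (3,7)@(7, 15): e=[70,-15,-5] → ·
    (1,8)@(3, 17): e=[18,29,3] → #
  covered (8 px):
    · · · · · · · ·
    · · · · · · · ·
    · · · · · # · ·
    · · · · · · · ·
    · · · · # · · ·
    · · · # · · · ·
    · · # # · · · ·
    · · # · · · · ·
    · # · · · · · ·
    # · · · · · · ·
    · · · · · · · ·
T2:
  2·area = 79
  edge (8, 14)→(10, 1): d=(2,-13) top-left  bias=+0
  edge (10, 1)→(13, 21): d=(3,20) right/bottom  bias=-1
  edge (13, 21)→(8, 14): d=(-5,-7) top-left  bias=+0
    (1,3)@(3, 7): e=[-79,158,0] → ·  [on edge]
    (4,4)@(9, 9): e=[3,44,32] → #
    (5,4)@(11, 9): e=[29,4,46] → #
    (6,4)@(13, 9): e=[55,-36,60] → ·
    (4,5)@(9, 11): e=[7,50,22] → #
    (6,5)@(13, 11): e=[59,-30,50] → ·
    (4,6)@(9, 13): e=[11,56,12] → #
    (6,6)@(13, 13): e=[63,-24,40] → ·
    (4,7)@(9, 15): e=[15,62,2] → #
    (6,7)@(13, 15): e=[67,-18,30] → ·
    (4,8)@(9, 17): e=[19,68,-8] → ·
    (5,8)@(11, 17): e=[45,28,6] → #
    (6,10)@(13, 21): e=[79,0,0] → ·  [on edge]
  covered (9 px):
    · · · · · · · ·
    · · · · · · · ·
    · · · · · · · ·
    · · · · · · · ·
    · · · · # # · ·
    · · · · # # · ·
    · · · · # # · ·
    · · · · # # · ·
    · · · · · # · ·
    · · · · · · · ·
    · · · · · · · ·

Result: [15,5,30]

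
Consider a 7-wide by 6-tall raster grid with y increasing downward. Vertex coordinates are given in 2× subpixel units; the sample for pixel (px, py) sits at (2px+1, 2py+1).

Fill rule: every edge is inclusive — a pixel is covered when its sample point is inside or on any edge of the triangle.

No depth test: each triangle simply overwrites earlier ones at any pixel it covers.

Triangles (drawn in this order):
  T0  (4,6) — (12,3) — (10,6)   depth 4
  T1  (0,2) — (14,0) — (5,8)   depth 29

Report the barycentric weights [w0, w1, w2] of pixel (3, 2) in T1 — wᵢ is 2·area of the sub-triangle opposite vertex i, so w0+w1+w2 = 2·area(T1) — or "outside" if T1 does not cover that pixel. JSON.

T0:
  2·area = 18
  edge (4, 6)→(12, 3): d=(8,-3) inclusive
  edge (12, 3)→(10, 6): d=(-2,3) inclusive
  edge (10, 6)→(4, 6): d=(-6,0) inclusive
    (3,2)@(7, 5): e=[1,11,6] → X
    (4,2)@(9, 5): e=[7,5,6] → X
    (5,2)@(11, 5): e=[13,-1,6] → .
    (3,3)@(7, 7): e=[17,7,-6] → .
    (4,3)@(9, 7): e=[23,1,-6] → .
  covered (2 px):
    . . . . . . .
    . . . . . . .
    . . . X X . .
    . . . . . . .
    . . . . . . .
    . . . . . . .
T1:
  2·area = 94
  edge (0, 2)→(14, 0): d=(14,-2) inclusive
  edge (14, 0)→(5, 8): d=(-9,8) inclusive
  edge (5, 8)→(0, 2): d=(-5,-6) inclusive
    (3,0)@(7, 1): e=[0,47,47] → X  [on edge]
    (4,0)@(9, 1): e=[4,31,59] → X
    (5,0)@(11, 1): e=[8,15,71] → X
    (6,0)@(13, 1): e=[12,-1,83] → .
    (0,1)@(1, 3): e=[16,77,1] → X
    (1,1)@(3, 3): e=[20,61,13] → X
    (2,1)@(5, 3): e=[24,45,25] → X
    (5,1)@(11, 3): e=[36,-3,61] → .
    (0,2)@(1, 5): e=[44,59,-9] → .
    (1,2)@(3, 5): e=[48,43,3] → X
    (4,2)@(9, 5): e=[60,-5,39] → .
    (1,3)@(3, 7): e=[76,25,-7] → .
  covered (12 px):
    . . . X X X .
    X X X X X . .
    . X X X . . .
    . . X . . . .
    . . . . . . .
    . . . . . . .

Answer: [11,27,56]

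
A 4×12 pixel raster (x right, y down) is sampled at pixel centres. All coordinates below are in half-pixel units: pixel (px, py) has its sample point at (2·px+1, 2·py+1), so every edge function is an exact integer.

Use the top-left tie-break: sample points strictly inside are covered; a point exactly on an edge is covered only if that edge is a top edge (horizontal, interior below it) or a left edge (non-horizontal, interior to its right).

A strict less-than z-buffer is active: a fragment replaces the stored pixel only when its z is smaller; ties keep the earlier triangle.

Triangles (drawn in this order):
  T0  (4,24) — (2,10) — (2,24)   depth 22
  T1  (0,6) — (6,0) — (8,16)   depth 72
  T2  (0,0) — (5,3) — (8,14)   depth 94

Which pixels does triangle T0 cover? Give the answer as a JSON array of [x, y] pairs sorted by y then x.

T0:
  2·area = 28  (B↔C swapped to make it positive)
  edge (4, 24)→(2, 24): d=(-2,0) right/bottom  bias=-1
  edge (2, 24)→(2, 10): d=(0,-14) top-left  bias=+0
  edge (2, 10)→(4, 24): d=(2,14) right/bottom  bias=-1
    (0,1)@(1, 3): e=[42,-14,0] → .  [on edge]
    (1,8)@(3, 17): e=[14,14,0] → .  [on edge]
    (1,9)@(3, 19): e=[10,14,4] → X
    (2,9)@(5, 19): e=[10,42,-24] → .
    (1,10)@(3, 21): e=[6,14,8] → X
    (2,10)@(5, 21): e=[6,42,-20] → .
    (1,11)@(3, 23): e=[2,14,12] → X
    (2,11)@(5, 23): e=[2,42,-16] → .
  covered (3 px):
    . . . .
    . . . .
    . . . .
    . . . .
    . . . .
    . . . .
    . . . .
    . . . .
    . . . .
    . X . .
    . X . .
    . X . .
T1:
  2·area = 108
  edge (0, 6)→(6, 0): d=(6,-6) top-left  bias=+0
  edge (6, 0)→(8, 16): d=(2,16) right/bottom  bias=-1
  edge (8, 16)→(0, 6): d=(-8,-10) top-left  bias=+0
    (2,0)@(5, 1): e=[0,18,90] → X  [on edge]
    (3,0)@(7, 1): e=[12,-14,110] → .
    (1,1)@(3, 3): e=[0,54,54] → X  [on edge]
    (3,1)@(7, 3): e=[24,-10,94] → .
    (0,2)@(1, 5): e=[0,90,18] → X  [on edge]
    (3,2)@(7, 5): e=[36,-6,78] → .
    (0,3)@(1, 7): e=[12,94,2] → X
    (3,3)@(7, 7): e=[48,-2,62] → .
    (0,4)@(1, 9): e=[24,98,-14] → .
    (1,4)@(3, 9): e=[36,66,6] → X
    (3,4)@(7, 9): e=[60,2,46] → X
    (1,5)@(3, 11): e=[48,70,-10] → .
  covered (15 px):
    . . X .
    . X X .
    X X X .
    X X X .
    . X X X
    . . X X
    . . . X
    . . . .
    . . . .
    . . . .
    . . . .
    . . . .
T2:
  2·area = 46
  edge (0, 0)→(5, 3): d=(5,3) right/bottom  bias=-1
  edge (5, 3)→(8, 14): d=(3,11) right/bottom  bias=-1
  edge (8, 14)→(0, 0): d=(-8,-14) top-left  bias=+0
    (0,0)@(1, 1): e=[2,38,6] → X
    (1,0)@(3, 1): e=[-4,16,34] → .
    (0,1)@(1, 3): e=[12,44,-10] → .
    (1,1)@(3, 3): e=[6,22,18] → X
    (2,1)@(5, 3): e=[0,0,46] → .  [on edge]
    (1,2)@(3, 5): e=[16,28,2] → X
    (2,2)@(5, 5): e=[10,6,30] → X
    (3,2)@(7, 5): e=[4,-16,58] → .
    (1,3)@(3, 7): e=[26,34,-14] → .
    (2,3)@(5, 7): e=[20,12,14] → X
    (3,3)@(7, 7): e=[14,-10,42] → .
    (2,4)@(5, 9): e=[30,18,-2] → .
  covered (6 px):
    X . . .
    . X . .
    . X X .
    . . X .
    . . . .
    . . . X
    . . . .
    . . . .
    . . . .
    . . . .
    . . . .
    . . . .

Answer: [[1,9],[1,10],[1,11]]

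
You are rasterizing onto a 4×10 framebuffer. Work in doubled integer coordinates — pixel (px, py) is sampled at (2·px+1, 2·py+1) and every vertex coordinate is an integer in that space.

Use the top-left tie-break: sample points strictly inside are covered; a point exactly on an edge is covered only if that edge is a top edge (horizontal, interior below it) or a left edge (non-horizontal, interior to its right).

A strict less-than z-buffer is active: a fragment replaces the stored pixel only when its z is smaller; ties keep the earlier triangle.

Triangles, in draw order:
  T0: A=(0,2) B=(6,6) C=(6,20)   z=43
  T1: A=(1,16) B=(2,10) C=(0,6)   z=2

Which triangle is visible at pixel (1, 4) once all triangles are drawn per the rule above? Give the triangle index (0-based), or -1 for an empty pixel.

T0:
  2·area = 84
  edge (0, 2)→(6, 6): d=(6,4) right/bottom  bias=-1
  edge (6, 6)→(6, 20): d=(0,14) right/bottom  bias=-1
  edge (6, 20)→(0, 2): d=(-6,-18) top-left  bias=+0
    (0,1)@(1, 3): e=[2,70,12] → X
    (1,1)@(3, 3): e=[-6,42,48] → .
    (0,2)@(1, 5): e=[14,70,0] → X  [on edge]
    (1,2)@(3, 5): e=[6,42,36] → X
    (2,2)@(5, 5): e=[-2,14,72] → .
    (0,3)@(1, 7): e=[26,70,-12] → .
    (1,3)@(3, 7): e=[18,42,24] → X
    (2,3)@(5, 7): e=[10,14,60] → X
    (3,3)@(7, 7): e=[2,-14,96] → .
    (1,4)@(3, 9): e=[30,42,12] → X
    (3,4)@(7, 9): e=[14,-14,84] → .
    (1,5)@(3, 11): e=[42,42,0] → X  [on edge]
    (2,8)@(5, 17): e=[70,14,0] → X  [on edge]
  covered (12 px):
    . . . .
    X . . .
    X X . .
    . X X .
    . X X .
    . X X .
    . . X .
    . . X .
    . . X .
    . . . .
T1:
  2·area = 16  (B↔C swapped to make it positive)
  edge (1, 16)→(0, 6): d=(-1,-10) top-left  bias=+0
  edge (0, 6)→(2, 10): d=(2,4) right/bottom  bias=-1
  edge (2, 10)→(1, 16): d=(-1,6) right/bottom  bias=-1
    (0,4)@(1, 9): e=[7,2,7] → X
    (1,4)@(3, 9): e=[27,-6,-5] → .
    (0,5)@(1, 11): e=[5,6,5] → X
    (1,5)@(3, 11): e=[25,-2,-7] → .
    (0,6)@(1, 13): e=[3,10,3] → X
    (1,6)@(3, 13): e=[23,2,-9] → .
    (0,7)@(1, 15): e=[1,14,1] → X
    (1,7)@(3, 15): e=[21,6,-11] → .
    (0,8)@(1, 17): e=[-1,18,-1] → .
  covered (4 px):
    . . . .
    . . . .
    . . . .
    . . . .
    X . . .
    X . . .
    X . . .
    X . . .
    . . . .
    . . . .

Z-buffer (winner per pixel, '.' = empty):
  . . . .
  0 . . .
  0 0 . .
  . 0 0 .
  1 0 0 .
  1 0 0 .
  1 . 0 .
  1 . 0 .
  . . 0 .
  . . . .

Final: 0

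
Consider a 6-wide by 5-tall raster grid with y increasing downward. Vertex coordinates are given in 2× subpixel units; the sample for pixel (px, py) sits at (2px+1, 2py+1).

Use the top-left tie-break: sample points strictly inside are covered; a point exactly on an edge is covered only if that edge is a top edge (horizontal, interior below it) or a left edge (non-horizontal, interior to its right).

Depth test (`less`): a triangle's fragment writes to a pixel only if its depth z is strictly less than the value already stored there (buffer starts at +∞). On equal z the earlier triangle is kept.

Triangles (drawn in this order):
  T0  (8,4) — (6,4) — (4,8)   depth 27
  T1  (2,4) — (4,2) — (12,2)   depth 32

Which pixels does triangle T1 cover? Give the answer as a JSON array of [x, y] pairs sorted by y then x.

T0:
  2·area = 8  (B↔C swapped to make it positive)
  edge (8, 4)→(4, 8): d=(-4,4) right/bottom  bias=-1
  edge (4, 8)→(6, 4): d=(2,-4) top-left  bias=+0
  edge (6, 4)→(8, 4): d=(2,0) top-left  bias=+0
    (5,0)@(11, 1): e=[0,14,-6] → .  [on edge]
    (4,1)@(9, 3): e=[0,10,-2] → .  [on edge]
    (3,2)@(7, 5): e=[0,6,2] → .  [on edge]
    (2,3)@(5, 7): e=[0,2,6] → .  [on edge]
    (1,4)@(3, 9): e=[0,-2,10] → .  [on edge]
  covered (0 px):
    . . . . . .
    . . . . . .
    . . . . . .
    . . . . . .
    . . . . . .
T1:
  2·area = 16
  edge (2, 4)→(4, 2): d=(2,-2) top-left  bias=+0
  edge (4, 2)→(12, 2): d=(8,0) top-left  bias=+0
  edge (12, 2)→(2, 4): d=(-10,2) right/bottom  bias=-1
    (2,0)@(5, 1): e=[0,-8,24] → .  [on edge]
    (1,1)@(3, 3): e=[0,8,8] → X  [on edge]
    (2,1)@(5, 3): e=[4,8,4] → X
    (3,1)@(7, 3): e=[8,8,0] → .  [on edge]
    (0,2)@(1, 5): e=[0,24,-8] → .  [on edge]
    (1,2)@(3, 5): e=[4,24,-12] → .
    (2,2)@(5, 5): e=[8,24,-16] → .
  covered (2 px):
    . . . . . .
    . X X . . .
    . . . . . .
    . . . . . .
    . . . . . .

Answer: [[1,1],[2,1]]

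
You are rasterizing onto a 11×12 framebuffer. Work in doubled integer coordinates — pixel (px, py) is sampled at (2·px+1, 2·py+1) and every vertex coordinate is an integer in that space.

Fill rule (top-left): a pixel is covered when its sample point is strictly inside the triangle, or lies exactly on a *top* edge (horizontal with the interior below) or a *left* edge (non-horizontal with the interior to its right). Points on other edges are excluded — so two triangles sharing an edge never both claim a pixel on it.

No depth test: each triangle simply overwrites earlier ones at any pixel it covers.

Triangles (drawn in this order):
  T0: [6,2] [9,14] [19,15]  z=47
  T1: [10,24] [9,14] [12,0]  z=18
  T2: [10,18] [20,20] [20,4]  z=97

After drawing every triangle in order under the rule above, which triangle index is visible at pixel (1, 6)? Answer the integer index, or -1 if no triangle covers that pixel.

T0:
  2·area = 117  (B↔C swapped to make it positive)
  edge (6, 2)→(19, 15): d=(13,13) right/bottom  bias=-1
  edge (19, 15)→(9, 14): d=(-10,-1) top-left  bias=+0
  edge (9, 14)→(6, 2): d=(-3,-12) top-left  bias=+0
    (2,0)@(5, 1): e=[0,126,-9] → ·  [on edge]
    (3,1)@(7, 3): e=[0,108,9] → ·  [on edge]
    (3,2)@(7, 5): e=[26,88,3] → █
    (4,2)@(9, 5): e=[0,90,27] → ·  [on edge]
    (3,3)@(7, 7): e=[52,68,-3] → ·
    (4,3)@(9, 7): e=[26,70,21] → █
    (5,3)@(11, 7): e=[0,72,45] → ·  [on edge]
    (4,4)@(9, 9): e=[52,50,15] → █
    (5,4)@(11, 9): e=[26,52,39] → █
    (6,4)@(13, 9): e=[0,54,63] → ·  [on edge]
    (4,5)@(9, 11): e=[78,30,9] → █
    (6,5)@(13, 11): e=[26,34,57] → █
    (7,5)@(15, 11): e=[0,36,81] → ·  [on edge]
    (8,6)@(17, 13): e=[0,18,99] → ·  [on edge]
    (9,7)@(19, 15): e=[0,0,117] → ·  [on edge]
    (10,8)@(21, 17): e=[0,-18,135] → ·  [on edge]
  covered (11 px):
    · · · · · · · · · · ·
    · · · · · · · · · · ·
    · · · █ · · · · · · ·
    · · · · █ · · · · · ·
    · · · · █ █ · · · · ·
    · · · · █ █ █ · · · ·
    · · · · █ █ █ █ · · ·
    · · · · · · · · · · ·
    · · · · · · · · · · ·
    · · · · · · · · · · ·
    · · · · · · · · · · ·
    · · · · · · · · · · ·
T1:
  2·area = 44
  edge (10, 24)→(9, 14): d=(-1,-10) top-left  bias=+0
  edge (9, 14)→(12, 0): d=(3,-14) top-left  bias=+0
  edge (12, 0)→(10, 24): d=(-2,24) right/bottom  bias=-1
    (5,2)@(11, 5): e=[29,1,14] → █
    (6,2)@(13, 5): e=[49,29,-34] → ·
    (5,3)@(11, 7): e=[27,7,10] → █
    (6,3)@(13, 7): e=[47,35,-38] → ·
    (5,4)@(11, 9): e=[25,13,6] → █
    (6,4)@(13, 9): e=[45,41,-42] → ·
    (5,5)@(11, 11): e=[23,19,2] → █
    (6,5)@(13, 11): e=[43,47,-46] → ·
    (5,6)@(11, 13): e=[21,25,-2] → ·
  covered (4 px):
    · · · · · · · · · · ·
    · · · · · · · · · · ·
    · · · · · █ · · · · ·
    · · · · · █ · · · · ·
    · · · · · █ · · · · ·
    · · · · · █ · · · · ·
    · · · · · · · · · · ·
    · · · · · · · · · · ·
    · · · · · · · · · · ·
    · · · · · · · · · · ·
    · · · · · · · · · · ·
    · · · · · · · · · · ·
T2:
  2·area = 160  (B↔C swapped to make it positive)
  edge (10, 18)→(20, 4): d=(10,-14) top-left  bias=+0
  edge (20, 4)→(20, 20): d=(0,16) right/bottom  bias=-1
  edge (20, 20)→(10, 18): d=(-10,-2) top-left  bias=+0
    (9,3)@(19, 7): e=[16,16,128] → █
    (10,3)@(21, 7): e=[44,-16,132] → ·
    (8,4)@(17, 9): e=[8,48,104] → █
    (10,4)@(21, 9): e=[64,-16,112] → ·
    (7,5)@(15, 11): e=[0,80,80] → █  [on edge]
    (10,5)@(21, 11): e=[84,-16,92] → ·
    (7,6)@(15, 13): e=[20,80,60] → █
    (10,6)@(21, 13): e=[104,-16,72] → ·
    (6,7)@(13, 15): e=[12,112,36] → █
    (10,7)@(21, 15): e=[124,-16,52] → ·
    (2,8)@(5, 17): e=[-80,240,0] → ·  [on edge]
    (5,8)@(11, 17): e=[4,144,12] → █
    (7,9)@(15, 19): e=[80,80,0] → █  [on edge]
  covered (21 px):
    · · · · · · · · · · ·
    · · · · · · · · · · ·
    · · · · · · · · · · ·
    · · · · · · · · · █ ·
    · · · · · · · · █ █ ·
    · · · · · · · █ █ █ ·
    · · · · · · · █ █ █ ·
    · · · · · · █ █ █ █ ·
    · · · · · █ █ █ █ █ ·
    · · · · · · · █ █ █ ·
    · · · · · · · · · · ·
    · · · · · · · · · · ·

Z-buffer (winner per pixel, '.' = empty):
  . . . . . . . . . . .
  . . . . . . . . . . .
  . . . 0 . 1 . . . . .
  . . . . 0 1 . . . 2 .
  . . . . 0 1 . . 2 2 .
  . . . . 0 1 0 2 2 2 .
  . . . . 0 0 0 2 2 2 .
  . . . . . . 2 2 2 2 .
  . . . . . 2 2 2 2 2 .
  . . . . . . . 2 2 2 .
  . . . . . . . . . . .
  . . . . . . . . . . .

Final: -1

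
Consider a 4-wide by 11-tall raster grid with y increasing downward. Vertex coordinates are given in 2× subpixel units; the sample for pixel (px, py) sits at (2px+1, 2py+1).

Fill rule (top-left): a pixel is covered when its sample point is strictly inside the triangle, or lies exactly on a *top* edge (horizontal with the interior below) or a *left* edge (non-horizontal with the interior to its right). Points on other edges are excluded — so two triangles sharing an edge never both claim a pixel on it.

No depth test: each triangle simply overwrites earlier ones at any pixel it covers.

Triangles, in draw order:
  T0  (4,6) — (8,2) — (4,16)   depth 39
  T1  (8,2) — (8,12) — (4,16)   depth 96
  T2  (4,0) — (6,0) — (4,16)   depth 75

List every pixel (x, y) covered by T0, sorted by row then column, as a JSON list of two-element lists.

T0:
  2·area = 40
  edge (4, 6)→(8, 2): d=(4,-4) top-left  bias=+0
  edge (8, 2)→(4, 16): d=(-4,14) right/bottom  bias=-1
  edge (4, 16)→(4, 6): d=(0,-10) top-left  bias=+0
    (3,1)@(7, 3): e=[0,10,30] → X  [on edge]
    (2,2)@(5, 5): e=[0,30,10] → X  [on edge]
    (1,3)@(3, 7): e=[0,50,-10] → .  [on edge]
    (2,3)@(5, 7): e=[8,22,10] → X
    (3,3)@(7, 7): e=[16,-6,30] → .
    (0,4)@(1, 9): e=[0,70,-30] → .  [on edge]
    (2,4)@(5, 9): e=[16,14,10] → X
    (3,4)@(7, 9): e=[24,-14,30] → .
    (2,5)@(5, 11): e=[24,6,10] → X
    (3,5)@(7, 11): e=[32,-22,30] → .
    (2,6)@(5, 13): e=[32,-2,10] → .
  covered (6 px):
    . . . .
    . . . X
    . . X X
    . . X .
    . . X .
    . . X .
    . . . .
    . . . .
    . . . .
    . . . .
    . . . .
T1:
  2·area = 40
  edge (8, 2)→(8, 12): d=(0,10) right/bottom  bias=-1
  edge (8, 12)→(4, 16): d=(-4,4) right/bottom  bias=-1
  edge (4, 16)→(8, 2): d=(4,-14) top-left  bias=+0
    (3,3)@(7, 7): e=[10,24,6] → X
    (3,4)@(7, 9): e=[10,16,14] → X
    (3,5)@(7, 11): e=[10,8,22] → X
    (2,6)@(5, 13): e=[30,8,2] → X
    (3,6)@(7, 13): e=[10,0,30] → .  [on edge]
    (2,7)@(5, 15): e=[30,0,10] → .  [on edge]
    (1,8)@(3, 17): e=[50,0,-10] → .  [on edge]
    (0,9)@(1, 19): e=[70,0,-30] → .  [on edge]
  covered (4 px):
    . . . .
    . . . .
    . . . .
    . . . X
    . . . X
    . . . X
    . . X .
    . . . .
    . . . .
    . . . .
    . . . .
T2:
  2·area = 32
  edge (4, 0)→(6, 0): d=(2,0) top-left  bias=+0
  edge (6, 0)→(4, 16): d=(-2,16) right/bottom  bias=-1
  edge (4, 16)→(4, 0): d=(0,-16) top-left  bias=+0
    (2,0)@(5, 1): e=[2,14,16] → X
    (3,0)@(7, 1): e=[2,-18,48] → .
    (2,1)@(5, 3): e=[6,10,16] → X
    (3,1)@(7, 3): e=[6,-22,48] → .
    (2,2)@(5, 5): e=[10,6,16] → X
    (3,2)@(7, 5): e=[10,-26,48] → .
    (2,3)@(5, 7): e=[14,2,16] → X
    (3,3)@(7, 7): e=[14,-30,48] → .
    (2,4)@(5, 9): e=[18,-2,16] → .
  covered (4 px):
    . . X .
    . . X .
    . . X .
    . . X .
    . . . .
    . . . .
    . . . .
    . . . .
    . . . .
    . . . .
    . . . .

Answer: [[3,1],[2,2],[3,2],[2,3],[2,4],[2,5]]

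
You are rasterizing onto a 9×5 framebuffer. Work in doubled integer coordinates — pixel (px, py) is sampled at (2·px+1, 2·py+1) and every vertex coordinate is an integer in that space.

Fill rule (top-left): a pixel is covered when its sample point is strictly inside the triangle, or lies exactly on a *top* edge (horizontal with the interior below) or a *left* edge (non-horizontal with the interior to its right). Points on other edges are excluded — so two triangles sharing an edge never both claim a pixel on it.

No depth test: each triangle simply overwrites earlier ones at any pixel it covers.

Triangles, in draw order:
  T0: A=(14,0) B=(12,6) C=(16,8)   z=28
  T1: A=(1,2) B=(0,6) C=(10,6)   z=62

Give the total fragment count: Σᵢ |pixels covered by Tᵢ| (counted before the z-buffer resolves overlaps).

T0:
  2·area = 28  (B↔C swapped to make it positive)
  edge (14, 0)→(16, 8): d=(2,8) right/bottom  bias=-1
  edge (16, 8)→(12, 6): d=(-4,-2) top-left  bias=+0
  edge (12, 6)→(14, 0): d=(2,-6) top-left  bias=+0
    (6,1)@(13, 3): e=[14,14,0] → █  [on edge]
    (7,1)@(15, 3): e=[-2,18,12] → ·
    (6,2)@(13, 5): e=[18,6,4] → █
    (7,2)@(15, 5): e=[2,10,16] → █
    (8,2)@(17, 5): e=[-14,14,28] → ·
    (6,3)@(13, 7): e=[22,-2,8] → ·
    (7,3)@(15, 7): e=[6,2,20] → █
    (8,3)@(17, 7): e=[-10,6,32] → ·
    (5,4)@(11, 9): e=[42,-14,0] → ·  [on edge]
    (7,4)@(15, 9): e=[10,-6,24] → ·
  covered (4 px):
    · · · · · · · · ·
    · · · · · · █ · ·
    · · · · · · █ █ ·
    · · · · · · · █ ·
    · · · · · · · · ·
T1:
  2·area = 40  (B↔C swapped to make it positive)
  edge (1, 2)→(10, 6): d=(9,4) right/bottom  bias=-1
  edge (10, 6)→(0, 6): d=(-10,0) right/bottom  bias=-1
  edge (0, 6)→(1, 2): d=(1,-4) top-left  bias=+0
    (0,1)@(1, 3): e=[9,30,1] → █
    (1,1)@(3, 3): e=[1,30,9] → █
    (2,1)@(5, 3): e=[-7,30,17] → ·
    (0,2)@(1, 5): e=[27,10,3] → █
    (2,2)@(5, 5): e=[11,10,19] → █
    (3,2)@(7, 5): e=[3,10,27] → █
    (4,2)@(9, 5): e=[-5,10,35] → ·
    (0,3)@(1, 7): e=[45,-10,5] → ·
    (1,3)@(3, 7): e=[37,-10,13] → ·
    (2,3)@(5, 7): e=[29,-10,21] → ·
    (3,3)@(7, 7): e=[21,-10,29] → ·
  covered (6 px):
    · · · · · · · · ·
    █ █ · · · · · · ·
    █ █ █ █ · · · · ·
    · · · · · · · · ·
    · · · · · · · · ·

Answer: 10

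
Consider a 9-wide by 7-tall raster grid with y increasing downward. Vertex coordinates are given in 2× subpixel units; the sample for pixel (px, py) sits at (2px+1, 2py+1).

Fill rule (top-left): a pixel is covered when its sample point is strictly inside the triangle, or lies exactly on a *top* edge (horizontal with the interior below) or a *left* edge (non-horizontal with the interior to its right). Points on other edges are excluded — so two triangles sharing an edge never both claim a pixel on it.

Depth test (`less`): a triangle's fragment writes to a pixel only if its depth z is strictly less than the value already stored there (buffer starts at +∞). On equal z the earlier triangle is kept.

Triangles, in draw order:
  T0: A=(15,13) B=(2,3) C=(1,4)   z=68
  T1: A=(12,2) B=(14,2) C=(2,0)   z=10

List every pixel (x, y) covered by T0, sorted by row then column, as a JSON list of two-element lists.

T0:
  2·area = 23  (B↔C swapped to make it positive)
  edge (15, 13)→(1, 4): d=(-14,-9) top-left  bias=+0
  edge (1, 4)→(2, 3): d=(1,-1) top-left  bias=+0
  edge (2, 3)→(15, 13): d=(13,10) right/bottom  bias=-1
    (1,2)@(3, 5): e=[4,3,16] → #
    (2,2)@(5, 5): e=[22,5,-4] → ·
    (1,3)@(3, 7): e=[-24,5,42] → ·
    (3,3)@(7, 7): e=[12,9,2] → #
    (4,3)@(9, 7): e=[30,11,-18] → ·
    (3,4)@(7, 9): e=[-16,11,28] → ·
    (4,4)@(9, 9): e=[2,13,8] → #
    (5,4)@(11, 9): e=[20,15,-12] → ·
    (4,5)@(9, 11): e=[-26,15,34] → ·
    (7,6)@(15, 13): e=[0,23,0] → ·  [on edge]
  covered (3 px):
    · · · · · · · · ·
    · · · · · · · · ·
    · # · · · · · · ·
    · · · # · · · · ·
    · · · · # · · · ·
    · · · · · · · · ·
    · · · · · · · · ·
T1:
  2·area = 4  (B↔C swapped to make it positive)
  edge (12, 2)→(2, 0): d=(-10,-2) top-left  bias=+0
  edge (2, 0)→(14, 2): d=(12,2) right/bottom  bias=-1
  edge (14, 2)→(12, 2): d=(-2,0) right/bottom  bias=-1
    (3,0)@(7, 1): e=[0,2,2] → #  [on edge]
    (4,0)@(9, 1): e=[4,-2,2] → ·
    (3,1)@(7, 3): e=[-20,26,-2] → ·
    (8,1)@(17, 3): e=[0,6,-2] → ·  [on edge]
  covered (1 px):
    · · · # · · · · ·
    · · · · · · · · ·
    · · · · · · · · ·
    · · · · · · · · ·
    · · · · · · · · ·
    · · · · · · · · ·
    · · · · · · · · ·

Result: [[1,2],[3,3],[4,4]]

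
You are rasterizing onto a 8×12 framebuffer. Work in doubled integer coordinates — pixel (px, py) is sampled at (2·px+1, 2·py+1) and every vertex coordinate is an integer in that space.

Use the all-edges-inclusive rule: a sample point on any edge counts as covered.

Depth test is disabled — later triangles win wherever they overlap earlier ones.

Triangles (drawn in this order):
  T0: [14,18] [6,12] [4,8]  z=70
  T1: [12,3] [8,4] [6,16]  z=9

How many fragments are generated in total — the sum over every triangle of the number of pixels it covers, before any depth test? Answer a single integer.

T0:
  2·area = 20
  edge (14, 18)→(6, 12): d=(-8,-6) inclusive
  edge (6, 12)→(4, 8): d=(-2,-4) inclusive
  edge (4, 8)→(14, 18): d=(10,10) inclusive
    (0,2)@(1, 5): e=[26,-6,0] → ·  [on edge]
    (1,3)@(3, 7): e=[22,-2,0] → ·  [on edge]
    (2,4)@(5, 9): e=[18,2,0] → █  [on edge]
    (3,4)@(7, 9): e=[30,10,-20] → ·
    (2,5)@(5, 11): e=[2,-2,20] → ·
    (3,5)@(7, 11): e=[14,6,0] → █  [on edge]
    (4,5)@(9, 11): e=[26,14,-20] → ·
    (3,6)@(7, 13): e=[-2,2,20] → ·
    (4,6)@(9, 13): e=[10,10,0] → █  [on edge]
    (5,6)@(11, 13): e=[22,18,-20] → ·
    (4,7)@(9, 15): e=[-6,6,20] → ·
    (5,7)@(11, 15): e=[6,14,0] → █  [on edge]
    (6,8)@(13, 17): e=[2,18,0] → █  [on edge]
    (7,9)@(15, 19): e=[-2,22,0] → ·  [on edge]
  covered (5 px):
    · · · · · · · ·
    · · · · · · · ·
    · · · · · · · ·
    · · · · · · · ·
    · · █ · · · · ·
    · · · █ · · · ·
    · · · · █ · · ·
    · · · · · █ · ·
    · · · · · · █ ·
    · · · · · · · ·
    · · · · · · · ·
    · · · · · · · ·
T1:
  2·area = 46  (B↔C swapped to make it positive)
  edge (12, 3)→(6, 16): d=(-6,13) inclusive
  edge (6, 16)→(8, 4): d=(2,-12) inclusive
  edge (8, 4)→(12, 3): d=(4,-1) inclusive
    (4,2)@(9, 5): e=[27,14,5] → █
    (5,2)@(11, 5): e=[1,38,7] → █
    (6,2)@(13, 5): e=[-25,62,9] → ·
    (4,3)@(9, 7): e=[15,18,13] → █
    (5,3)@(11, 7): e=[-11,42,15] → ·
    (4,4)@(9, 9): e=[3,22,21] → █
    (5,4)@(11, 9): e=[-23,46,23] → ·
    (3,5)@(7, 11): e=[17,2,27] → █
    (4,5)@(9, 11): e=[-9,26,29] → ·
    (3,6)@(7, 13): e=[5,6,35] → █
    (4,6)@(9, 13): e=[-21,30,37] → ·
    (3,7)@(7, 15): e=[-7,10,43] → ·
  covered (6 px):
    · · · · · · · ·
    · · · · · · · ·
    · · · · █ █ · ·
    · · · · █ · · ·
    · · · · █ · · ·
    · · · █ · · · ·
    · · · █ · · · ·
    · · · · · · · ·
    · · · · · · · ·
    · · · · · · · ·
    · · · · · · · ·
    · · · · · · · ·

Result: 11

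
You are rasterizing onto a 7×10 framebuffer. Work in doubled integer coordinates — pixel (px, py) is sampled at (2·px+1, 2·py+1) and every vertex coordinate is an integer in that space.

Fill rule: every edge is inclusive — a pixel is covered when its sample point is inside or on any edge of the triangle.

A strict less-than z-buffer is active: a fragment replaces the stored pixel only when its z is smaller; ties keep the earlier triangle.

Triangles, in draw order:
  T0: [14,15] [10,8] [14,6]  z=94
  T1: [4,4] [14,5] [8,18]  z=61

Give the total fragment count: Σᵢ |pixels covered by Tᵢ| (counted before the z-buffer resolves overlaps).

T0:
  2·area = 36
  edge (14, 15)→(10, 8): d=(-4,-7) inclusive
  edge (10, 8)→(14, 6): d=(4,-2) inclusive
  edge (14, 6)→(14, 15): d=(0,9) inclusive
    (6,3)@(13, 7): e=[25,2,9] → X
    (5,4)@(11, 9): e=[3,6,27] → X
    (5,5)@(11, 11): e=[-5,14,27] → .
    (6,5)@(13, 11): e=[9,18,9] → X
    (6,6)@(13, 13): e=[1,26,9] → X
    (6,7)@(13, 15): e=[-7,34,9] → .
  covered (5 px):
    . . . . . . .
    . . . . . . .
    . . . . . . .
    . . . . . . X
    . . . . . X X
    . . . . . . X
    . . . . . . X
    . . . . . . .
    . . . . . . .
    . . . . . . .
T1:
  2·area = 136
  edge (4, 4)→(14, 5): d=(10,1) inclusive
  edge (14, 5)→(8, 18): d=(-6,13) inclusive
  edge (8, 18)→(4, 4): d=(-4,-14) inclusive
    (2,2)@(5, 5): e=[9,117,10] → X
    (3,2)@(7, 5): e=[7,91,38] → X
    (4,2)@(9, 5): e=[5,65,66] → X
    (5,2)@(11, 5): e=[3,39,94] → X
    (6,2)@(13, 5): e=[1,13,122] → X
    (2,3)@(5, 7): e=[29,105,2] → X
    (2,4)@(5, 9): e=[49,93,-6] → .
    (3,4)@(7, 9): e=[47,67,22] → X
    (6,4)@(13, 9): e=[41,-11,106] → .
    (3,5)@(7, 11): e=[67,55,14] → X
    (6,5)@(13, 11): e=[61,-23,98] → .
    (3,6)@(7, 13): e=[87,43,6] → X
  covered (19 px):
    . . . . . . .
    . . . . . . .
    . . X X X X X
    . . X X X X X
    . . . X X X .
    . . . X X X .
    . . . X X . .
    . . . . X . .
    . . . . . . .
    . . . . . . .

Result: 24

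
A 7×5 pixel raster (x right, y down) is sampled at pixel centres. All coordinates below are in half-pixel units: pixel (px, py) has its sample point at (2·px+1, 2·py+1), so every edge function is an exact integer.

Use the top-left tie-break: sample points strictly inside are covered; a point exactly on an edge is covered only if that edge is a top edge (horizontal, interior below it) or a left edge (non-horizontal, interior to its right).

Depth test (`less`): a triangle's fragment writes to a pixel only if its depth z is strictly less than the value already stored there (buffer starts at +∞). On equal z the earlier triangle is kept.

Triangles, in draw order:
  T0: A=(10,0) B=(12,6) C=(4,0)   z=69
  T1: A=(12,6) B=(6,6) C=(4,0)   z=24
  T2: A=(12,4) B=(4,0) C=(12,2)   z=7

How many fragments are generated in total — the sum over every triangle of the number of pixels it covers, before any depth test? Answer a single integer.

T0:
  2·area = 36
  edge (10, 0)→(12, 6): d=(2,6) right/bottom  bias=-1
  edge (12, 6)→(4, 0): d=(-8,-6) top-left  bias=+0
  edge (4, 0)→(10, 0): d=(6,0) top-left  bias=+0
    (3,0)@(7, 1): e=[20,10,6] → #
    (4,0)@(9, 1): e=[8,22,6] → #
    (5,0)@(11, 1): e=[-4,34,6] → ·
    (3,1)@(7, 3): e=[24,-6,18] → ·
    (4,1)@(9, 3): e=[12,6,18] → #
    (5,1)@(11, 3): e=[0,18,18] → ·  [on edge]
    (4,2)@(9, 5): e=[16,-10,30] → ·
    (5,2)@(11, 5): e=[4,2,30] → #
    (6,2)@(13, 5): e=[-8,14,30] → ·
    (5,3)@(11, 7): e=[8,-14,42] → ·
    (6,4)@(13, 9): e=[0,-18,54] → ·  [on edge]
  covered (4 px):
    · · · # # · ·
    · · · · # · ·
    · · · · · # ·
    · · · · · · ·
    · · · · · · ·
T1:
  2·area = 36
  edge (12, 6)→(6, 6): d=(-6,0) right/bottom  bias=-1
  edge (6, 6)→(4, 0): d=(-2,-6) top-left  bias=+0
  edge (4, 0)→(12, 6): d=(8,6) right/bottom  bias=-1
    (2,0)@(5, 1): e=[30,4,2] → #
    (3,0)@(7, 1): e=[30,16,-10] → ·
    (2,1)@(5, 3): e=[18,0,18] → #  [on edge]
    (3,1)@(7, 3): e=[18,12,6] → #
    (4,1)@(9, 3): e=[18,24,-6] → ·
    (2,2)@(5, 5): e=[6,-4,34] → ·
    (3,2)@(7, 5): e=[6,8,22] → #
    (4,2)@(9, 5): e=[6,20,10] → #
    (5,2)@(11, 5): e=[6,32,-2] → ·
    (3,3)@(7, 7): e=[-6,4,38] → ·
    (4,3)@(9, 7): e=[-6,16,26] → ·
    (3,4)@(7, 9): e=[-18,0,54] → ·  [on edge]
  covered (5 px):
    · · # · · · ·
    · · # # · · ·
    · · · # # · ·
    · · · · · · ·
    · · · · · · ·
T2:
  2·area = 16
  edge (12, 4)→(4, 0): d=(-8,-4) top-left  bias=+0
  edge (4, 0)→(12, 2): d=(8,2) right/bottom  bias=-1
  edge (12, 2)→(12, 4): d=(0,2) right/bottom  bias=-1
    (3,0)@(7, 1): e=[4,2,10] → #
    (4,0)@(9, 1): e=[12,-2,6] → ·
    (3,1)@(7, 3): e=[-12,18,10] → ·
    (5,1)@(11, 3): e=[4,10,2] → #
    (6,1)@(13, 3): e=[12,6,-2] → ·
    (5,2)@(11, 5): e=[-12,26,2] → ·
  covered (2 px):
    · · · # · · ·
    · · · · · # ·
    · · · · · · ·
    · · · · · · ·
    · · · · · · ·

Final: 11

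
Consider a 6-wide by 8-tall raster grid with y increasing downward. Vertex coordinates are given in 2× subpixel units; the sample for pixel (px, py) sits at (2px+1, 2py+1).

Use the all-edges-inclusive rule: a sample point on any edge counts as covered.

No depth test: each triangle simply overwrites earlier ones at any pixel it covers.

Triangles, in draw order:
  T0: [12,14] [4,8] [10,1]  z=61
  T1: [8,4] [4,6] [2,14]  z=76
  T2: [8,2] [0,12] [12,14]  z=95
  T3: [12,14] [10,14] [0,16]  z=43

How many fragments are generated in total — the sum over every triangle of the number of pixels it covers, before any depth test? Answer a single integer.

T0:
  2·area = 92
  edge (12, 14)→(4, 8): d=(-8,-6) inclusive
  edge (4, 8)→(10, 1): d=(6,-7) inclusive
  edge (10, 1)→(12, 14): d=(2,13) inclusive
    (4,1)@(9, 3): e=[70,5,17] → X
    (5,1)@(11, 3): e=[82,19,-9] → .
    (3,2)@(7, 5): e=[42,3,47] → X
    (5,2)@(11, 5): e=[66,31,-5] → .
    (2,3)@(5, 7): e=[14,1,77] → X
    (5,3)@(11, 7): e=[50,43,-1] → .
    (2,4)@(5, 9): e=[-2,13,81] → .
    (3,4)@(7, 9): e=[10,27,55] → X
    (5,4)@(11, 9): e=[34,55,3] → X
    (3,5)@(7, 11): e=[-6,39,59] → .
    (4,5)@(9, 11): e=[6,53,33] → X
    (4,6)@(9, 13): e=[-10,65,37] → .
  covered (12 px):
    . . . . . .
    . . . . X .
    . . . X X .
    . . X X X .
    . . . X X X
    . . . . X X
    . . . . . X
    . . . . . .
T1:
  2·area = 28  (B↔C swapped to make it positive)
  edge (8, 4)→(2, 14): d=(-6,10) inclusive
  edge (2, 14)→(4, 6): d=(2,-8) inclusive
  edge (4, 6)→(8, 4): d=(4,-2) inclusive
    (3,2)@(7, 5): e=[4,22,2] → X
    (4,2)@(9, 5): e=[-16,38,6] → .
    (2,3)@(5, 7): e=[12,10,6] → X
    (3,3)@(7, 7): e=[-8,26,10] → .
    (2,4)@(5, 9): e=[0,14,14] → X  [on edge]
    (3,4)@(7, 9): e=[-20,30,18] → .
    (1,5)@(3, 11): e=[8,2,18] → X
    (2,5)@(5, 11): e=[-12,18,22] → .
    (1,6)@(3, 13): e=[-4,6,26] → .
  covered (4 px):
    . . . . . .
    . . . . . .
    . . . X . .
    . . X . . .
    . . X . . .
    . X . . . .
    . . . . . .
    . . . . . .
T2:
  2·area = 136  (B↔C swapped to make it positive)
  edge (8, 2)→(12, 14): d=(4,12) inclusive
  edge (12, 14)→(0, 12): d=(-12,-2) inclusive
  edge (0, 12)→(8, 2): d=(8,-10) inclusive
    (3,2)@(7, 5): e=[24,98,14] → X
    (4,2)@(9, 5): e=[0,102,34] → X  [on edge]
    (5,2)@(11, 5): e=[-24,106,54] → .
    (2,3)@(5, 7): e=[56,70,10] → X
    (5,3)@(11, 7): e=[-16,82,70] → .
    (1,4)@(3, 9): e=[88,42,6] → X
    (5,4)@(11, 9): e=[-8,58,86] → .
    (0,5)@(1, 11): e=[120,14,2] → X
    (5,5)@(11, 11): e=[0,34,102] → X  [on edge]
    (0,6)@(1, 13): e=[128,-10,18] → .
    (1,6)@(3, 13): e=[104,-6,38] → .
    (2,6)@(5, 13): e=[80,-2,58] → .
  covered (18 px):
    . . . . . .
    . . . . . .
    . . . X X .
    . . X X X .
    . X X X X .
    X X X X X X
    . . . X X X
    . . . . . .
T3:
  2·area = 4  (B↔C swapped to make it positive)
  edge (12, 14)→(0, 16): d=(-12,2) inclusive
  edge (0, 16)→(10, 14): d=(10,-2) inclusive
  edge (10, 14)→(12, 14): d=(2,0) inclusive
    (2,7)@(5, 15): e=[2,0,2] → X  [on edge]
    (3,7)@(7, 15): e=[-2,4,2] → .
  covered (1 px):
    . . . . . .
    . . . . . .
    . . . . . .
    . . . . . .
    . . . . . .
    . . . . . .
    . . . . . .
    . . X . . .

Final: 35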